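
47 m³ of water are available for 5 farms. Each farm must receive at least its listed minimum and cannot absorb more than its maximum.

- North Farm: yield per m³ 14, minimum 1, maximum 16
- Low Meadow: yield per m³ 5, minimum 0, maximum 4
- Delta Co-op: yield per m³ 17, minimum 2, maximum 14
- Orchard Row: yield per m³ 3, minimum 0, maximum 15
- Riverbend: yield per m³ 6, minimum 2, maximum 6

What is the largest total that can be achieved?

Meeting every minimum uses 1+0+2+0+2 = 5 m³, leaving 42.
Order the farms by yield per m³: Delta Co-op 17 > North Farm 14 > Riverbend 6 > Low Meadow 5 > Orchard Row 3.
Give Delta Co-op 12 more to hit its cap of 14 ; 30 left.
Give North Farm 15 more to hit its cap of 16 ; 15 left.
Riverbend: +4 to 6 (cap) ; 11 left.
Low Meadow: +4 to 4 (cap) ; 7 left.
Orchard Row: +7 (room for 15) → 7. Pool exhausted.
Total = 14×16 + 5×4 + 17×14 + 3×7 + 6×6 = 539.

539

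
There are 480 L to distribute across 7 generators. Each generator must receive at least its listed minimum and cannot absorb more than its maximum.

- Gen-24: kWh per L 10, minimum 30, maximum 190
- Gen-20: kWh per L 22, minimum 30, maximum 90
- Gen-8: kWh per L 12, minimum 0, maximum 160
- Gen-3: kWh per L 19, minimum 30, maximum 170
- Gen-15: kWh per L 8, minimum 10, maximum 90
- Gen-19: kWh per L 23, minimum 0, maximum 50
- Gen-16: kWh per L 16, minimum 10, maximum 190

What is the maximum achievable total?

Meeting every minimum uses 30+30+0+30+10+0+10 = 110 L, leaving 370.
Order the generators by kWh per L: Gen-19 23 > Gen-20 22 > Gen-3 19 > Gen-16 16 > Gen-8 12 > Gen-24 10 > Gen-15 8.
Gen-19 takes 50 more to reach its cap of 50 ; 320 left.
Gen-20 takes 60 more to reach its cap of 90 ; 260 left.
Gen-3: +140 to 170 (cap) ; 120 left.
Gen-16 has room for 180 more but only 120 remain, so it gets 130.
Total = 10×30 + 22×90 + 19×170 + 8×10 + 23×50 + 16×130 = 8820.

8820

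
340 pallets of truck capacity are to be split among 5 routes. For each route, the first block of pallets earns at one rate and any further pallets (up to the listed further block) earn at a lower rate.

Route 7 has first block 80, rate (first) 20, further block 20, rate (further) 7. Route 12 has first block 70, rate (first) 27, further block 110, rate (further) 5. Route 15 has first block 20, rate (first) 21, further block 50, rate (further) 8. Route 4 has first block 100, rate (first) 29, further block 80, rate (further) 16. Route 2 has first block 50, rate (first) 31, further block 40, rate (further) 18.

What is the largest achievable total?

Order all 10 blocks by rate: Route 2/tier1 31 > Route 4/tier1 29 > Route 12/tier1 27 > Route 15/tier1 21 > Route 7/tier1 20 > Route 2/tier2 18 > Route 4/tier2 16 > Route 15/tier2 8 > Route 7/tier2 7 > Route 12/tier2 5.
Route 2/tier1 (31): +50 — 290 left.
Route 4 tier1 at 29: fill all 100 — 190 left.
Fill Route 12 tier1 block (70 at 27) — 120 left.
Fill Route 15 tier1 block (20 at 21) — 100 left.
Fill Route 7 tier1 block (80 at 20) — 20 left.
Route 2/tier2: +20 of 40 at 18; pool empty.
Total = 31×50 + 29×100 + 27×70 + 21×20 + 20×80 + 18×20 = 8720.

8720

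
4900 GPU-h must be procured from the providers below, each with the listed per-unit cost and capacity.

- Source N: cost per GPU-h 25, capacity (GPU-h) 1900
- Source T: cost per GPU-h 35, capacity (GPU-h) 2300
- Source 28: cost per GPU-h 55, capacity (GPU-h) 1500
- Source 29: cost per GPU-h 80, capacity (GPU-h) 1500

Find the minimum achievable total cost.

166500

Use providers in increasing cost order.
Source N (25): use full 1900 → 3000 GPU-h to go.
Source T at 35: take all 2300 GPU-h → 700 still needed.
Take 700 from Source 28 at 55 to finish.
Source 29: unused.
Cost = 1900×25 + 2300×35 + 700×55 = 166500.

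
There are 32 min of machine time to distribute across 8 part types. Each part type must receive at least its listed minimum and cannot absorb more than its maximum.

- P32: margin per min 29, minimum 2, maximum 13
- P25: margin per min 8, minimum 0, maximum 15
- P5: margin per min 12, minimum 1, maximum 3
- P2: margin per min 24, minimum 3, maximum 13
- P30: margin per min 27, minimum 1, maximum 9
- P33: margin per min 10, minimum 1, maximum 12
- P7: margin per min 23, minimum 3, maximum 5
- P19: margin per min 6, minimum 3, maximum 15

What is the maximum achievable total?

774

Meeting every minimum uses 2+0+1+3+1+1+3+3 = 14 min, leaving 18.
Order the part types by margin per min: P32 29 > P30 27 > P2 24 > P7 23 > P5 12 > P33 10 > P25 8 > P19 6.
P32 takes 11 more to reach its cap of 13 — 7 left.
P30: +7 (room for 8) → 8. Pool exhausted.
Total = 29×13 + 12×1 + 24×3 + 27×8 + 10×1 + 23×3 + 6×3 = 774.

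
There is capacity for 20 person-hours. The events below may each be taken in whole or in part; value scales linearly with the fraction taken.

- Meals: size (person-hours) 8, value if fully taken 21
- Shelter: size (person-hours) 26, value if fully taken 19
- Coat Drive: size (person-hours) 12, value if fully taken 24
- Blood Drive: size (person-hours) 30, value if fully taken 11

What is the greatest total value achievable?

45

Sort by value density: Meals 21/8≈2.62, Coat Drive 24/12≈2, Shelter 19/26≈0.731, Blood Drive 11/30≈0.367.
Meals: take in full, 8 person-hours for value 21 — 12 left.
All 12 person-hours of Coat Drive fit (value 24) — 0 remain.
Total value = 45.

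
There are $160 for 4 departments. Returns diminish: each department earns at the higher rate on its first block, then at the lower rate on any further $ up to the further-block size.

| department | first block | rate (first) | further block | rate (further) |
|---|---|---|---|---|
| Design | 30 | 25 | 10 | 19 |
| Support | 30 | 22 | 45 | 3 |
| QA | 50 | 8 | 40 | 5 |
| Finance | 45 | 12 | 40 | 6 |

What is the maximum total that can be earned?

Treat each block as its own option and order by rate: Design/tier1 25 > Support/tier1 22 > Design/tier2 19 > Finance/tier1 12 > QA/tier1 8 > Finance/tier2 6 > QA/tier2 5 > Support/tier2 3.
Design tier1 at 25: fill all 30 → 130 left.
Support tier1 at 22: fill all 30 → 100 left.
Design tier2 at 19: fill all 10 → 90 left.
Fill Finance tier1 block (45 at 12) → 45 left.
45 remain; put them into QA tier1 at 8.
Total = 25×30 + 22×30 + 19×10 + 12×45 + 8×45 = 2500.

2500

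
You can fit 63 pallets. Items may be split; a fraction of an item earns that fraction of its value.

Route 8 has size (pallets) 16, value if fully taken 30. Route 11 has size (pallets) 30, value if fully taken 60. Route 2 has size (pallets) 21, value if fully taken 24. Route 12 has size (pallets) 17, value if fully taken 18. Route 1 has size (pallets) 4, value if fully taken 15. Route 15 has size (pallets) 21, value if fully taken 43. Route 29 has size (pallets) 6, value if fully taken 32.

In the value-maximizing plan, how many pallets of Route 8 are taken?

Best value per unit of size first: Route 29 32/6≈5.33, Route 1 15/4≈3.75, Route 15 43/21≈2.05, Route 11 60/30≈2, Route 8 30/16≈1.88, Route 2 24/21≈1.14, Route 12 18/17≈1.06.
Route 29: take in full, 6 pallets for value 32 ; 57 left.
All 4 pallets of Route 1 fit (value 15) ; 53 remain.
All 21 pallets of Route 15 fit (value 43) ; 32 remain.
All 30 pallets of Route 11 fit (value 60) ; 2 remain.
2 pallets left: a 2/16 share of Route 8 gives 30×2/16 = 3.75.

2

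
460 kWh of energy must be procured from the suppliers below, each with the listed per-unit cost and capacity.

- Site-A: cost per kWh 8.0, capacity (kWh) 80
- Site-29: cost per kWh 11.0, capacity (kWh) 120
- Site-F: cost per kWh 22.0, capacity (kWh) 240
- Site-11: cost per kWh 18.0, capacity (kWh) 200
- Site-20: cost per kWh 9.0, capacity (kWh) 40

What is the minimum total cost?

6360

Cheapest first:
Take 80 from Site-A at 8.0 ; need 380 more.
Take 40 from Site-20 at 9.0 ; need 340 more.
Site-29 (11.0): use full 120 ; 220 kWh to go.
Site-11 (18.0): use full 200 ; 20 kWh to go.
Site-F (22.0): take the remaining 20 ; done.
Cost = 80×8.0 + 40×9.0 + 120×11.0 + 200×18.0 + 20×22.0 = 6360.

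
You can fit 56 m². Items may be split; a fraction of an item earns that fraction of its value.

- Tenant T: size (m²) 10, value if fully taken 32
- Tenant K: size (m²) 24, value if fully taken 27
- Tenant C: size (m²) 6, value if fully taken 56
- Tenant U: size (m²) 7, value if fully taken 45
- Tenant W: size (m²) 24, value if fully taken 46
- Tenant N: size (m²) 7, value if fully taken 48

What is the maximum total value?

Sort by value density: Tenant C 56/6≈9.33, Tenant N 48/7≈6.86, Tenant U 45/7≈6.43, Tenant T 32/10≈3.2, Tenant W 46/24≈1.92, Tenant K 27/24≈1.12.
Take all of Tenant C (6 m², value 56) → 50 m² left.
All 7 m² of Tenant N fit (value 48) → 43 remain.
Take all of Tenant U (7 m², value 45) → 36 m² left.
Tenant T: take in full, 10 m² for value 32 → 26 left.
Take all of Tenant W (24 m², value 46) → 2 m² left.
2 m² left: a 2/24 share of Tenant K gives 27×2/24 = 2.25.
Total value = 229.25.

229.25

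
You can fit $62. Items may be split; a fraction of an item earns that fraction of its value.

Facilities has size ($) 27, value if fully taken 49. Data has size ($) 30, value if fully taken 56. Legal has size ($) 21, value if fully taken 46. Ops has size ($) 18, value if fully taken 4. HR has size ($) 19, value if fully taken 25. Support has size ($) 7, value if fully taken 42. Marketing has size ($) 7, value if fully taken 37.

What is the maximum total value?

Rank by value-to-size ratio: Support 42/7≈6, Marketing 37/7≈5.29, Legal 46/21≈2.19, Data 56/30≈1.87, Facilities 49/27≈1.81, HR 25/19≈1.32, Ops 4/18≈0.222.
All 7 $ of Support fit (value 42) ; 55 remain.
Take all of Marketing (7 $, value 37) ; 48 $ left.
All 21 $ of Legal fit (value 46) ; 27 remain.
Only 27 $ remain; take 27/30 of Data for value 56×27/30 = 50.4.
Total value = 175.4.

175.4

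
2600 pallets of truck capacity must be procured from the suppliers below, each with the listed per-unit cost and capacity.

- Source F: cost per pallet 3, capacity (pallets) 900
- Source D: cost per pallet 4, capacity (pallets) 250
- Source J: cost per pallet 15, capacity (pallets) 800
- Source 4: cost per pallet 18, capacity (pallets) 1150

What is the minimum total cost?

27400

Cheapest first:
Source F (3): use full 900 → 1700 pallets to go.
Source D (4): use full 250 → 1450 pallets to go.
Take 800 from Source J at 15 → need 650 more.
Take 650 from Source 4 at 18 to finish.
Cost = 900×3 + 250×4 + 800×15 + 650×18 = 27400.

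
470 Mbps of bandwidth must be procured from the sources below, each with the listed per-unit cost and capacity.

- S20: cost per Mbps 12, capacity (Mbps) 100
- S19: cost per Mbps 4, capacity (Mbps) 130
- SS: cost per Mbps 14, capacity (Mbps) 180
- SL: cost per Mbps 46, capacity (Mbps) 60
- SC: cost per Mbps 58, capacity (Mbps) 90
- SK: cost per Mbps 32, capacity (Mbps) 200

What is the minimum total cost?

6160

Fill from the cheapest source first.
S19 (4): use full 130 — 340 Mbps to go.
S20 (12): use full 100 — 240 Mbps to go.
Take 180 from SS at 14 — need 60 more.
SK at 32: take 60 of its 200 — requirement met.
SL, SC: unused.
Cost = 130×4 + 100×12 + 180×14 + 60×32 = 6160.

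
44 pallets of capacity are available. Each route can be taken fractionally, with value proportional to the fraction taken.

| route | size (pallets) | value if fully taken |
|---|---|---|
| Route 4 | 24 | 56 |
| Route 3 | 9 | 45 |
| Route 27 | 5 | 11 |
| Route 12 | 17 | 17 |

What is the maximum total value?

Best value per unit of size first: Route 3 45/9≈5, Route 4 56/24≈2.33, Route 27 11/5≈2.2, Route 12 17/17≈1.
All 9 pallets of Route 3 fit (value 45) — 35 remain.
All 24 pallets of Route 4 fit (value 56) — 11 remain.
Route 27: take in full, 5 pallets for value 11 — 6 left.
6 pallets left: a 6/17 share of Route 12 gives 17×6/17 = 6.
Total value = 118.

118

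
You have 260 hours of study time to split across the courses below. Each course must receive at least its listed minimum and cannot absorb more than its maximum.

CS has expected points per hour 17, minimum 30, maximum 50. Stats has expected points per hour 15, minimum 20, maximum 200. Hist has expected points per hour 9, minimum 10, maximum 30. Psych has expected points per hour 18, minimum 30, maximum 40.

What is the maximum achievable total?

4060

Meeting every minimum uses 30+20+10+30 = 90 hours, leaving 170.
Order the courses by expected points per hour: Psych 18 > CS 17 > Stats 15 > Hist 9.
Psych takes 10 more to reach its cap of 40 ; 160 left.
Give CS 20 more to hit its cap of 50 ; 140 left.
Stats has room for 180 more but only 140 remain, so it gets 160.
Total = 17×50 + 15×160 + 9×10 + 18×40 = 4060.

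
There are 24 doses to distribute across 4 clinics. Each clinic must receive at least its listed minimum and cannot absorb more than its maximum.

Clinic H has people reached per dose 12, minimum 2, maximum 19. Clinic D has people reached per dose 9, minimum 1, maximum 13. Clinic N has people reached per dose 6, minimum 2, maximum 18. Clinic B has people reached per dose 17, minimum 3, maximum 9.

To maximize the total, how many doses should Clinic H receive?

Meeting every minimum uses 2+1+2+3 = 8 doses, leaving 16.
Highest people reached per dose first: Clinic B 17 > Clinic H 12 > Clinic D 9 > Clinic N 6.
Clinic B: +6 to 9 (cap) — 10 left.
Only 10 left; Clinic H takes them to reach 12.

12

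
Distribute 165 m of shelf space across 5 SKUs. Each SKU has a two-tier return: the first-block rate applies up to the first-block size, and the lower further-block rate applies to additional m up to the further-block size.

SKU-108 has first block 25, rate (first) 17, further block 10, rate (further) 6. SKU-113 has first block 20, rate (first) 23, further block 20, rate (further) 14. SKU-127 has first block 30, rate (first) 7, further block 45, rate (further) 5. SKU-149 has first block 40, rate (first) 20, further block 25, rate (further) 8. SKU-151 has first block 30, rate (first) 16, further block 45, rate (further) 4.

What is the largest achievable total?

Treat each block as its own option and order by rate: SKU-113/first 23 > SKU-149/first 20 > SKU-108/first 17 > SKU-151/first 16 > SKU-113/second 14 > SKU-149/second 8 > SKU-127/first 7 > SKU-108/second 6 > SKU-127/second 5 > SKU-151/second 4.
SKU-113 first at 23: fill all 20 → 145 left.
Fill SKU-149 first block (40 at 20) → 105 left.
Fill SKU-108 first block (25 at 17) → 80 left.
Fill SKU-151 first block (30 at 16) → 50 left.
SKU-113 second at 14: fill all 20 → 30 left.
SKU-149/second (8): +25 → 5 left.
5 remain; put them into SKU-127 first at 7.
Total = 23×20 + 20×40 + 17×25 + 16×30 + 14×20 + 8×25 + 7×5 = 2680.

2680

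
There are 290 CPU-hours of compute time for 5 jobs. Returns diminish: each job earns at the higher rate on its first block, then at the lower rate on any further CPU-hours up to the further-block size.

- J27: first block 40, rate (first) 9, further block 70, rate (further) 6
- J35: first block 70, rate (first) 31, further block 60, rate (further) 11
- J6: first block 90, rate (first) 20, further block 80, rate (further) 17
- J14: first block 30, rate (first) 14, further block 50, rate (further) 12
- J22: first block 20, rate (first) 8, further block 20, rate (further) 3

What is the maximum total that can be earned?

Treat each block as its own option and order by rate: J35/tier1 31 > J6/tier1 20 > J6/tier2 17 > J14/tier1 14 > J14/tier2 12 > J35/tier2 11 > J27/tier1 9 > J22/tier1 8 > J27/tier2 6 > J22/tier2 3.
Fill J35 tier1 block (70 at 31) — 220 left.
J6 tier1 at 20: fill all 90 — 130 left.
Fill J6 tier2 block (80 at 17) — 50 left.
Fill J14 tier1 block (30 at 14) — 20 left.
J14/tier2: +20 of 50 at 12; pool empty.
Total = 31×70 + 20×90 + 17×80 + 14×30 + 12×20 = 5990.

5990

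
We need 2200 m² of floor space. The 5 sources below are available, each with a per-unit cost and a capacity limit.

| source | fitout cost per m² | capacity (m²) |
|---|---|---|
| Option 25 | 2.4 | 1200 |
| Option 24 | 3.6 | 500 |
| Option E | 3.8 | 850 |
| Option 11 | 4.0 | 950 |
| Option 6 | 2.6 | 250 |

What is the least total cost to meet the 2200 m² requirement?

Cheapest first:
Option 25 (2.4): use full 1200 ; 1000 m² to go.
Take 250 from Option 6 at 2.6 ; need 750 more.
Option 24 at 3.6: take all 500 m² ; 250 still needed.
Option E (3.8): take the remaining 250 ; done.
Option 11: unused.
Cost = 1200×2.4 + 250×2.6 + 500×3.6 + 250×3.8 = 6280.

6280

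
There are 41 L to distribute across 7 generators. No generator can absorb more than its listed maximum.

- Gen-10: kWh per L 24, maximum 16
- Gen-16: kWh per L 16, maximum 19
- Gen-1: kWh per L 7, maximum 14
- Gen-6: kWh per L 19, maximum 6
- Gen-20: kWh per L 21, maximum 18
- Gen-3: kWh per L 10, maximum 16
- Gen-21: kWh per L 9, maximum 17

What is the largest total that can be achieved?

Highest kWh per L first: Gen-10 24 > Gen-20 21 > Gen-6 19 > Gen-16 16 > Gen-3 10 > Gen-21 9 > Gen-1 7.
Gen-10 takes 16 to reach its cap of 16 ; 25 left.
Gen-20 takes 18 to reach its cap of 18 ; 7 left.
Give Gen-6 6 to hit its cap of 6 ; 1 left.
Gen-16 has room for 19 but only 1 remain, so it gets 1.
Total = 24×16 + 16×1 + 19×6 + 21×18 = 892.

892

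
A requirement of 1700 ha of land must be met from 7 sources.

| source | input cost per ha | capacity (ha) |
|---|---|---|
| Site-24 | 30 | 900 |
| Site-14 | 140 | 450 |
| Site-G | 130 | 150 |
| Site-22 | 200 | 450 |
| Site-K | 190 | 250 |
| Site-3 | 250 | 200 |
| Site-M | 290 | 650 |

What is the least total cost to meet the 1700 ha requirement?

147500

Fill from the cheapest source first.
Take 900 from Site-24 at 30 — need 800 more.
Site-G (130): use full 150 — 650 ha to go.
Site-14 (140): use full 450 — 200 ha to go.
Site-K (190): take the remaining 200 — done.
Site-22, Site-3, Site-M: unused.
Cost = 900×30 + 150×130 + 450×140 + 200×190 = 147500.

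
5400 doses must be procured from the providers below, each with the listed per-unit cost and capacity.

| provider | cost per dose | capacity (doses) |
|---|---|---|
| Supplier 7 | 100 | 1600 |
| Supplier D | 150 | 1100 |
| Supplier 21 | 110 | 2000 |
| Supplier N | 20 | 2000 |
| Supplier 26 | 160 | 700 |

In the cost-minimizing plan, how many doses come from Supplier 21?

1800

Fill from the cheapest provider first.
Supplier N (20): use full 2000 — 3400 doses to go.
Supplier 7 (100): use full 1600 — 1800 doses to go.
Supplier 21 (110): take the remaining 1800 — done.
Supplier D, Supplier 26: unused.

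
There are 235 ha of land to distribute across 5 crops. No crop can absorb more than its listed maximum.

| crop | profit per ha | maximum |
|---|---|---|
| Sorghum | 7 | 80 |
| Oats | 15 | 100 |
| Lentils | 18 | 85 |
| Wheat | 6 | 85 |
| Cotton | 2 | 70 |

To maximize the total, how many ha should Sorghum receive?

Rank by profit per ha: Lentils 18 > Oats 15 > Sorghum 7 > Wheat 6 > Cotton 2.
Give Lentils 85 to hit its cap of 85 ; 150 left.
Give Oats 100 to hit its cap of 100 ; 50 left.
Sorghum: +50 (room for 80) → 50. Pool exhausted.

50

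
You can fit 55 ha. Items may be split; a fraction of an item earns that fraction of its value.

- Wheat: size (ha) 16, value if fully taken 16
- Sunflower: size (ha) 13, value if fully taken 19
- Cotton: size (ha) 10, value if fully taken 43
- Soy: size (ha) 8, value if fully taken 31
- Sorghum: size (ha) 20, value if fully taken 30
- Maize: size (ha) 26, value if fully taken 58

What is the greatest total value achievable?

Rank by value-to-size ratio: Cotton 43/10≈4.3, Soy 31/8≈3.88, Maize 58/26≈2.23, Sorghum 30/20≈1.5, Sunflower 19/13≈1.46, Wheat 16/16≈1.
All 10 ha of Cotton fit (value 43) → 45 remain.
All 8 ha of Soy fit (value 31) → 37 remain.
All 26 ha of Maize fit (value 58) → 11 remain.
11 ha left: a 11/20 share of Sorghum gives 30×11/20 = 16.5.
Total value = 148.5.

148.5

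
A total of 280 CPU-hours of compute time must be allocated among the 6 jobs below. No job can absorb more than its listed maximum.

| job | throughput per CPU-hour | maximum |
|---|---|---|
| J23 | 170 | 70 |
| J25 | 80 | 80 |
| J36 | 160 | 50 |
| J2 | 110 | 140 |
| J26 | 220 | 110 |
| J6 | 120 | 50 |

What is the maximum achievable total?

50100

Order the jobs by throughput per CPU-hour: J26 220 > J23 170 > J36 160 > J6 120 > J2 110 > J25 80.
J26: +110 to 110 (cap) ; 170 left.
J23: +70 to 70 (cap) ; 100 left.
J36: +50 to 50 (cap) ; 50 left.
J6 takes 50 to reach its cap of 50 ; 0 left.
Total = 170×70 + 160×50 + 220×110 + 120×50 = 50100.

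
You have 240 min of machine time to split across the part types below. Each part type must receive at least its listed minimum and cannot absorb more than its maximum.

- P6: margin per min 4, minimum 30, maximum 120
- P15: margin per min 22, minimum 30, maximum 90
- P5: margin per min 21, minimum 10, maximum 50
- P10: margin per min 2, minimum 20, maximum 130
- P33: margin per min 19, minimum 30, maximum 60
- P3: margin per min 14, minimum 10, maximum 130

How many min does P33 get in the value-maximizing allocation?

Meeting every minimum uses 30+30+10+20+30+10 = 130 min, leaving 110.
Order the part types by margin per min: P15 22 > P5 21 > P33 19 > P3 14 > P6 4 > P10 2.
P15 takes 60 more to reach its cap of 90 ; 50 left.
Give P5 40 more to hit its cap of 50 ; 10 left.
Only 10 left; P33 takes them to reach 40.

40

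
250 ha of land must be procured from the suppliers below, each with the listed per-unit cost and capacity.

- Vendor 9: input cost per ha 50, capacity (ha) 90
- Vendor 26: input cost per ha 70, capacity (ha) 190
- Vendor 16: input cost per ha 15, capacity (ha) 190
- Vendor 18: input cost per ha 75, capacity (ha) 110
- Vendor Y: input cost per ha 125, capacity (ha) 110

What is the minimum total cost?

Cheapest first:
Vendor 16 (15): use full 190 → 60 ha to go.
Vendor 9 (50): take the remaining 60 → done.
Vendor 26, Vendor 18, Vendor Y: unused.
Cost = 190×15 + 60×50 = 5850.

5850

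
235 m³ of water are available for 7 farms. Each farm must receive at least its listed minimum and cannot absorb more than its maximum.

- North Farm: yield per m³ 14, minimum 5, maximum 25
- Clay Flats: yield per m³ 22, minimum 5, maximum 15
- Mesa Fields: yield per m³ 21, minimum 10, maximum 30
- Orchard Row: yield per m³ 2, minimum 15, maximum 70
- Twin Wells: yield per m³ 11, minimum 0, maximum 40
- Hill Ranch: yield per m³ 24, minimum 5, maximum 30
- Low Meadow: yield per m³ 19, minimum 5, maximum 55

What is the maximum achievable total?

3595

Meeting every minimum uses 5+5+10+15+0+5+5 = 45 m³, leaving 190.
Order the farms by yield per m³: Hill Ranch 24 > Clay Flats 22 > Mesa Fields 21 > Low Meadow 19 > North Farm 14 > Twin Wells 11 > Orchard Row 2.
Give Hill Ranch 25 more to hit its cap of 30 — 165 left.
Clay Flats takes 10 more to reach its cap of 15 — 155 left.
Give Mesa Fields 20 more to hit its cap of 30 — 135 left.
Low Meadow: +50 to 55 (cap) — 85 left.
North Farm takes 20 more to reach its cap of 25 — 65 left.
Give Twin Wells 40 more to hit its cap of 40 — 25 left.
Orchard Row has room for 55 more but only 25 remain, so it gets 40.
Total = 14×25 + 22×15 + 21×30 + 2×40 + 11×40 + 24×30 + 19×55 = 3595.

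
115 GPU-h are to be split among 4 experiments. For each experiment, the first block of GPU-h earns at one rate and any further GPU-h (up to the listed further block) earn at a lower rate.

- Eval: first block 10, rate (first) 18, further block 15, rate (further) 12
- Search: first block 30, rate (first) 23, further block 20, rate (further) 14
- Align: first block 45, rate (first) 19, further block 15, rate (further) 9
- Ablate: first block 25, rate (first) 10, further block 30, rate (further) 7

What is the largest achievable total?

2125

Treat each block as its own option and order by rate: Search/tier1 23 > Align/tier1 19 > Eval/tier1 18 > Search/tier2 14 > Eval/tier2 12 > Ablate/tier1 10 > Align/tier2 9 > Ablate/tier2 7.
Search tier1 at 23: fill all 30 → 85 left.
Align/tier1 (19): +45 → 40 left.
Fill Eval tier1 block (10 at 18) → 30 left.
Fill Search tier2 block (20 at 14) → 10 left.
10 remain; put them into Eval tier2 at 12.
Total = 23×30 + 19×45 + 18×10 + 14×20 + 12×10 = 2125.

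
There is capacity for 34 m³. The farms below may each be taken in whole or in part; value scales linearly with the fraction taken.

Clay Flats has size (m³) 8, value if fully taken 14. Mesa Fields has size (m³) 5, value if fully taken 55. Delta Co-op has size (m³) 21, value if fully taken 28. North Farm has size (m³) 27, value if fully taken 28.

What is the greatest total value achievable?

97

Sort by value density: Mesa Fields 55/5≈11, Clay Flats 14/8≈1.75, Delta Co-op 28/21≈1.33, North Farm 28/27≈1.04.
Mesa Fields: take in full, 5 m³ for value 55 — 29 left.
Clay Flats: take in full, 8 m³ for value 14 — 21 left.
Delta Co-op: take in full, 21 m³ for value 28 — 0 left.
Total value = 97.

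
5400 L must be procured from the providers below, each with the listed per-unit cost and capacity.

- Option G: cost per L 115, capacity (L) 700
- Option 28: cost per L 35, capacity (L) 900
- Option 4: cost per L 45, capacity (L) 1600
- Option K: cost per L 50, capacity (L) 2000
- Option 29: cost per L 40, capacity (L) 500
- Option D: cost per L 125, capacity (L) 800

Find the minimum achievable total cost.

Use providers in increasing cost order.
Option 28 (35): use full 900 — 4500 L to go.
Option 29 at 40: take all 500 L — 4000 still needed.
Option 4 (45): use full 1600 — 2400 L to go.
Option K at 50: take all 2000 L — 400 still needed.
Option G at 115: take 400 of its 700 — requirement met.
Option D: unused.
Cost = 900×35 + 500×40 + 1600×45 + 2000×50 + 400×115 = 269500.

269500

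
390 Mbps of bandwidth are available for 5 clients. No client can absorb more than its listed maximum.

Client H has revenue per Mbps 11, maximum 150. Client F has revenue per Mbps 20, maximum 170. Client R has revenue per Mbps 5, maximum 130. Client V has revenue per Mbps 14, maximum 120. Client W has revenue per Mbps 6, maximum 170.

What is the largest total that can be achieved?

6180

Rank by revenue per Mbps: Client F 20 > Client V 14 > Client H 11 > Client W 6 > Client R 5.
Give Client F 170 to hit its cap of 170 → 220 left.
Client V: +120 to 120 (cap) → 100 left.
Client H: +100 (room for 150) → 100. Pool exhausted.
Total = 11×100 + 20×170 + 14×120 = 6180.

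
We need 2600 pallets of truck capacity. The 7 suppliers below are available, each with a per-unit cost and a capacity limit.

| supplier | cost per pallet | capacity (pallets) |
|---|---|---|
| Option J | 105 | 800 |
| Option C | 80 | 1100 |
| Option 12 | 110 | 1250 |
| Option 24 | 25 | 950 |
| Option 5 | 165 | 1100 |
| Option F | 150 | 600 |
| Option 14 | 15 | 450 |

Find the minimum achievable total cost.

129000

Cheapest first:
Option 14 at 15: take all 450 pallets ; 2150 still needed.
Option 24 at 25: take all 950 pallets ; 1200 still needed.
Option C (80): use full 1100 ; 100 pallets to go.
Take 100 from Option J at 105 to finish.
Option 12, Option F, Option 5: unused.
Cost = 450×15 + 950×25 + 1100×80 + 100×105 = 129000.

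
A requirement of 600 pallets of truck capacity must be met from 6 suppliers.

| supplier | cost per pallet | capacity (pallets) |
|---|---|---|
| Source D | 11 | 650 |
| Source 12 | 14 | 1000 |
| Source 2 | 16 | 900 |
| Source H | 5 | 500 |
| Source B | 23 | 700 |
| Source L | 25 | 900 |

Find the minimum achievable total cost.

3600

Fill from the cheapest supplier first.
Source H (5): use full 500 → 100 pallets to go.
Take 100 from Source D at 11 to finish.
Source 12, Source 2, Source B, Source L: unused.
Cost = 500×5 + 100×11 = 3600.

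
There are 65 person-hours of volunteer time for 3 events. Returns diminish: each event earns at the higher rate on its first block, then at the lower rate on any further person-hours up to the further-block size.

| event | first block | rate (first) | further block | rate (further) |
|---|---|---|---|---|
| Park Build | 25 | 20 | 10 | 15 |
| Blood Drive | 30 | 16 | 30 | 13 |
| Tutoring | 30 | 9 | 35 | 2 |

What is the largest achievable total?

1130

Treat each block as its own option and order by rate: Park Build/T1 20 > Blood Drive/T1 16 > Park Build/T2 15 > Blood Drive/T2 13 > Tutoring/T1 9 > Tutoring/T2 2.
Park Build T1 at 20: fill all 25 ; 40 left.
Blood Drive/T1 (16): +30 ; 10 left.
Park Build T2 at 15: fill all 10 ; 0 left.
Total = 20×25 + 16×30 + 15×10 = 1130.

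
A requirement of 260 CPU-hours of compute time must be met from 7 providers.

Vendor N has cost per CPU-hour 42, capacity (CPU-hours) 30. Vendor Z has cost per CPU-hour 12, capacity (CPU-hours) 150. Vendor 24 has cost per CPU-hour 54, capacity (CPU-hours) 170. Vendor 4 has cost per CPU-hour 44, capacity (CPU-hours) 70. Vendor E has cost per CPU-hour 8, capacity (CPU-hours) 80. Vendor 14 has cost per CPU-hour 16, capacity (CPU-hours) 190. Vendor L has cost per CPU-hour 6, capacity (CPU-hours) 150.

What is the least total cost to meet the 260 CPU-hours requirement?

Fill from the cheapest provider first.
Vendor L at 6: take all 150 CPU-hours — 110 still needed.
Vendor E at 8: take all 80 CPU-hours — 30 still needed.
Vendor Z (12): take the remaining 30 — done.
Vendor 14, Vendor N, Vendor 4, Vendor 24: unused.
Cost = 150×6 + 80×8 + 30×12 = 1900.

1900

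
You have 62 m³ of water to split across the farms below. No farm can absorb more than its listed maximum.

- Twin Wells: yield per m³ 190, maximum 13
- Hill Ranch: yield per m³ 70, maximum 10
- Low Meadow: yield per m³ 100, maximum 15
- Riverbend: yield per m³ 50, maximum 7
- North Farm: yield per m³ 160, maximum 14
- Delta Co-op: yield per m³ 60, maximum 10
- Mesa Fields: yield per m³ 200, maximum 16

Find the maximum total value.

9690

Order the farms by yield per m³: Mesa Fields 200 > Twin Wells 190 > North Farm 160 > Low Meadow 100 > Hill Ranch 70 > Delta Co-op 60 > Riverbend 50.
Mesa Fields: +16 to 16 (cap) — 46 left.
Give Twin Wells 13 to hit its cap of 13 — 33 left.
North Farm: +14 to 14 (cap) — 19 left.
Give Low Meadow 15 to hit its cap of 15 — 4 left.
Only 4 left; Hill Ranch takes them to reach 4.
Total = 190×13 + 70×4 + 100×15 + 160×14 + 200×16 = 9690.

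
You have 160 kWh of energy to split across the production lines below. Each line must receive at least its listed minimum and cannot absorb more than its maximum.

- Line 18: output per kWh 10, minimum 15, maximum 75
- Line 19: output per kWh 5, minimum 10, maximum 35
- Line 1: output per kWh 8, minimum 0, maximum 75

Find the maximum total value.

1400

Meeting every minimum uses 15+10+0 = 25 kWh, leaving 135.
Rank by output per kWh: Line 18 10 > Line 1 8 > Line 19 5.
Line 18 takes 60 more to reach its cap of 75 → 75 left.
Line 1 takes 75 more to reach its cap of 75 → 0 left.
Total = 10×75 + 5×10 + 8×75 = 1400.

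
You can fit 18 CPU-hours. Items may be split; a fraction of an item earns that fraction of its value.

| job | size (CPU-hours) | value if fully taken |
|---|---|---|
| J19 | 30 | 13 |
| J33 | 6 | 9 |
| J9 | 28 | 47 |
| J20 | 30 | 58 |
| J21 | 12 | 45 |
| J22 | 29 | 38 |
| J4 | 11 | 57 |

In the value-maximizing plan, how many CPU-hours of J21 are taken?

7

Best value per unit of size first: J4 57/11≈5.18, J21 45/12≈3.75, J20 58/30≈1.93, J9 47/28≈1.68, J33 9/6≈1.5, J22 38/29≈1.31, J19 13/30≈0.433.
All 11 CPU-hours of J4 fit (value 57) → 7 remain.
Only 7 CPU-hours remain; take 7/12 of J21 for value 45×7/12 = 26.25.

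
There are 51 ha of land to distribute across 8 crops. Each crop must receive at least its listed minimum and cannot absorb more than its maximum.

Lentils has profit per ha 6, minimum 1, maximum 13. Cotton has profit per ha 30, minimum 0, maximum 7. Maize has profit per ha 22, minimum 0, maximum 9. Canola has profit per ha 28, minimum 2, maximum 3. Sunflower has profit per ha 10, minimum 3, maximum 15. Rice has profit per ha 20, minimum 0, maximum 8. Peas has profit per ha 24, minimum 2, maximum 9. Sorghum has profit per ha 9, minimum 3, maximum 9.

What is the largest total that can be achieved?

1011

Meeting every minimum uses 1+0+0+2+3+0+2+3 = 11 ha, leaving 40.
Highest profit per ha first: Cotton 30 > Canola 28 > Peas 24 > Maize 22 > Rice 20 > Sunflower 10 > Sorghum 9 > Lentils 6.
Give Cotton 7 more to hit its cap of 7 — 33 left.
Canola: +1 to 3 (cap) — 32 left.
Peas takes 7 more to reach its cap of 9 — 25 left.
Maize takes 9 more to reach its cap of 9 — 16 left.
Rice: +8 to 8 (cap) — 8 left.
Only 8 left; Sunflower takes them to reach 11.
Total = 6×1 + 30×7 + 22×9 + 28×3 + 10×11 + 20×8 + 24×9 + 9×3 = 1011.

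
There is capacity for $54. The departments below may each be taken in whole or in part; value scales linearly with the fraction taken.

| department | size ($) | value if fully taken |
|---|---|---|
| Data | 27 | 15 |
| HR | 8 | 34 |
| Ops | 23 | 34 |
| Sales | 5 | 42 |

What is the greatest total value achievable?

Sort by value density: Sales 42/5≈8.4, HR 34/8≈4.25, Ops 34/23≈1.48, Data 15/27≈0.556.
Take all of Sales (5 $, value 42) ; 49 $ left.
All 8 $ of HR fit (value 34) ; 41 remain.
Ops: take in full, 23 $ for value 34 ; 18 left.
Fill the last 18 $ with part of Data: 18/27 of it earns 10.
Total value = 120.

120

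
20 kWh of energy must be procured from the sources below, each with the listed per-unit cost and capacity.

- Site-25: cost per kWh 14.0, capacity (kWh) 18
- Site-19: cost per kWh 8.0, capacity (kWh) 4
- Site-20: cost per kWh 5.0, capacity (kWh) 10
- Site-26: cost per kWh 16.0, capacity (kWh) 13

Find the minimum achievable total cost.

166

Use sources in increasing cost order.
Site-20 at 5.0: take all 10 kWh ; 10 still needed.
Site-19 at 8.0: take all 4 kWh ; 6 still needed.
Site-25 at 14.0: take 6 of its 18 ; requirement met.
Site-26: unused.
Cost = 10×5.0 + 4×8.0 + 6×14.0 = 166.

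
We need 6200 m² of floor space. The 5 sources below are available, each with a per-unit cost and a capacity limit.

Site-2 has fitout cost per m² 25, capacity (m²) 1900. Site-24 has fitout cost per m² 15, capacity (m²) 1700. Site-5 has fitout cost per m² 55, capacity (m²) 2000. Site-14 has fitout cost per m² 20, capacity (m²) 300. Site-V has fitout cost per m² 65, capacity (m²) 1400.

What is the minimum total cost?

Use sources in increasing cost order.
Site-24 (15): use full 1700 → 4500 m² to go.
Site-14 at 20: take all 300 m² → 4200 still needed.
Site-2 at 25: take all 1900 m² → 2300 still needed.
Site-5 at 55: take all 2000 m² → 300 still needed.
Take 300 from Site-V at 65 to finish.
Cost = 1700×15 + 300×20 + 1900×25 + 2000×55 + 300×65 = 208500.

208500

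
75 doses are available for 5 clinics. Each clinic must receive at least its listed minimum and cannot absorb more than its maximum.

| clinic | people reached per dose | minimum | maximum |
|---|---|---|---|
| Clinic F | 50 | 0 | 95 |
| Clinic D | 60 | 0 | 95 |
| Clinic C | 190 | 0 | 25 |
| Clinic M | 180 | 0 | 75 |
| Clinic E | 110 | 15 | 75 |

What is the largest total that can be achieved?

Meeting every minimum uses 0+0+0+0+15 = 15 doses, leaving 60.
Rank by people reached per dose: Clinic C 190 > Clinic M 180 > Clinic E 110 > Clinic D 60 > Clinic F 50.
Give Clinic C 25 more to hit its cap of 25 ; 35 left.
Clinic M: +35 (room for 75) → 35. Pool exhausted.
Total = 190×25 + 180×35 + 110×15 = 12700.

12700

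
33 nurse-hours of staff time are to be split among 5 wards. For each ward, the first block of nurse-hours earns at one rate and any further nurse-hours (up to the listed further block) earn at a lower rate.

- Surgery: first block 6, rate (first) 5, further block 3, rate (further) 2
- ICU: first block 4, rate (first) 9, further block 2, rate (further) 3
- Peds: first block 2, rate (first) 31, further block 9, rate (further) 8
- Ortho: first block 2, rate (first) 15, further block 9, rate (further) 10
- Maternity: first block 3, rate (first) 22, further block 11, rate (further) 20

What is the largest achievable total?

Rank every tier by rate: Peds/tier1 31 > Maternity/tier1 22 > Maternity/tier2 20 > Ortho/tier1 15 > Ortho/tier2 10 > ICU/tier1 9 > Peds/tier2 8 > Surgery/tier1 5 > ICU/tier2 3 > Surgery/tier2 2.
Peds tier1 at 31: fill all 2 ; 31 left.
Maternity tier1 at 22: fill all 3 ; 28 left.
Maternity tier2 at 20: fill all 11 ; 17 left.
Ortho/tier1 (15): +2 ; 15 left.
Fill Ortho tier2 block (9 at 10) ; 6 left.
ICU/tier1 (9): +4 ; 2 left.
2 remain; put them into Peds tier2 at 8.
Total = 31×2 + 22×3 + 20×11 + 15×2 + 10×9 + 9×4 + 8×2 = 520.

520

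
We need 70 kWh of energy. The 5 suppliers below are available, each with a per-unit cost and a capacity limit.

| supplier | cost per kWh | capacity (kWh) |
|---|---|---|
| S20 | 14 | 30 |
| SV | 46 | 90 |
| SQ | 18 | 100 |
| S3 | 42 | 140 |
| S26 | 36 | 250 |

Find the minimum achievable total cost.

Cheapest first:
S20 at 14: take all 30 kWh → 40 still needed.
Take 40 from SQ at 18 to finish.
S26, S3, SV: unused.
Cost = 30×14 + 40×18 = 1140.

1140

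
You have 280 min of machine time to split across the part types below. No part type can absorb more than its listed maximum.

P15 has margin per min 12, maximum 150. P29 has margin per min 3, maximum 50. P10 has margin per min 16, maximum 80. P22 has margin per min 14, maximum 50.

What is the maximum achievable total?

3780

Rank by margin per min: P10 16 > P22 14 > P15 12 > P29 3.
P10: +80 to 80 (cap) — 200 left.
Give P22 50 to hit its cap of 50 — 150 left.
P15: +150 to 150 (cap) — 0 left.
Total = 12×150 + 16×80 + 14×50 = 3780.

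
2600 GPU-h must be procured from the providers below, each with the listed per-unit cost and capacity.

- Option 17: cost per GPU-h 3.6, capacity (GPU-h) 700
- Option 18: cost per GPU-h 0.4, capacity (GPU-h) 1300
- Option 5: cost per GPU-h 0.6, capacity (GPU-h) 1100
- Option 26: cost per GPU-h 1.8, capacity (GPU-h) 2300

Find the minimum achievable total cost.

Fill from the cheapest provider first.
Option 18 (0.4): use full 1300 → 1300 GPU-h to go.
Option 5 at 0.6: take all 1100 GPU-h → 200 still needed.
Option 26 at 1.8: take 200 of its 2300 → requirement met.
Option 17: unused.
Cost = 1300×0.4 + 1100×0.6 + 200×1.8 = 1540.

1540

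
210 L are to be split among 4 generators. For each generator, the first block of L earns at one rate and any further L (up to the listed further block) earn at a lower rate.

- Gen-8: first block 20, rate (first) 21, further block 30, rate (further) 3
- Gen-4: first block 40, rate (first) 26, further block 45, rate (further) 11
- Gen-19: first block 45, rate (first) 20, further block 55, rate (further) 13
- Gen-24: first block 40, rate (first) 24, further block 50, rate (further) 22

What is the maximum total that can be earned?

4615

Rank every tier by rate: Gen-4/first 26 > Gen-24/first 24 > Gen-24/second 22 > Gen-8/first 21 > Gen-19/first 20 > Gen-19/second 13 > Gen-4/second 11 > Gen-8/second 3.
Gen-4/first (26): +40 — 170 left.
Gen-24 first at 24: fill all 40 — 130 left.
Fill Gen-24 second block (50 at 22) — 80 left.
Gen-8 first at 21: fill all 20 — 60 left.
Gen-19/first (20): +45 — 15 left.
Gen-19/second: +15 of 55 at 13; pool empty.
Total = 26×40 + 24×40 + 22×50 + 21×20 + 20×45 + 13×15 = 4615.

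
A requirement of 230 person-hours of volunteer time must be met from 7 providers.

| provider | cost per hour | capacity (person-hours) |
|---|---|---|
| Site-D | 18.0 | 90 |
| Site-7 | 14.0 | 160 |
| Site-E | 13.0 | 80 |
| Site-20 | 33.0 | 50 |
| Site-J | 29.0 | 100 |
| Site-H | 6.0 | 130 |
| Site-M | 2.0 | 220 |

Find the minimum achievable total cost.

500

Use providers in increasing cost order.
Take 220 from Site-M at 2.0 → need 10 more.
Site-H (6.0): take the remaining 10 → done.
Site-E, Site-7, Site-D, Site-J, Site-20: unused.
Cost = 220×2.0 + 10×6.0 = 500.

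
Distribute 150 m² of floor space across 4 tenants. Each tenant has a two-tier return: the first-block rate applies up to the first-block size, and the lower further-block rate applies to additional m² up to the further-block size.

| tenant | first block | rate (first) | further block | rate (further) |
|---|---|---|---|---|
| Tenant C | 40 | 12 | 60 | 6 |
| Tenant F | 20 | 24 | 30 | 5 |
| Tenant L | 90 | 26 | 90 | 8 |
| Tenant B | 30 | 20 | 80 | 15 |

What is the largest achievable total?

3570

Rank every tier by rate: Tenant L/first 26 > Tenant F/first 24 > Tenant B/first 20 > Tenant B/second 15 > Tenant C/first 12 > Tenant L/second 8 > Tenant C/second 6 > Tenant F/second 5.
Tenant L first at 26: fill all 90 → 60 left.
Tenant F first at 24: fill all 20 → 40 left.
Tenant B first at 20: fill all 30 → 10 left.
Tenant B/second: +10 of 80 at 15; pool empty.
Total = 26×90 + 24×20 + 20×30 + 15×10 = 3570.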